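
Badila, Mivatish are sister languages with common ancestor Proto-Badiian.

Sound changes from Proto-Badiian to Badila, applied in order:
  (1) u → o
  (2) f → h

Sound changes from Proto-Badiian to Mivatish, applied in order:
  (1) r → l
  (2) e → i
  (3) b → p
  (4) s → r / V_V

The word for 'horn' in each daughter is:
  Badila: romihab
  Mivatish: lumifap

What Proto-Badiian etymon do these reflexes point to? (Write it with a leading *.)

Position 1: Badila has r, Mivatish has l. Badila preserves r here (none of its changes turn any other segment into r), so the proto-segment is *r.
Position 7: Badila has b, Mivatish has p. Badila preserves b here (none of its changes turn any other segment into b), so the proto-segment is *b.
Position 2: Badila has o, Mivatish has u. Mivatish preserves u here (none of its changes turn any other segment into u), so the proto-segment is *u.
Continuing position by position gives *rumifab; check it forward:
Badila: *rumifab > romifab > romihab  (by vowel merger, unconditioned shift)
Mivatish: start from *rumifab.
  rule 1 (unconditioned shift): rumifab → lumifab
  rule 2: no change — lumifab
  rule 3 (unconditioned shift): lumifab → lumifap
  rule 4: no change — lumifap
  ⇒ Mivatish lumifap
Only *rumifab yields all of Badila romihab, Mivatish lumifap.

*rumifab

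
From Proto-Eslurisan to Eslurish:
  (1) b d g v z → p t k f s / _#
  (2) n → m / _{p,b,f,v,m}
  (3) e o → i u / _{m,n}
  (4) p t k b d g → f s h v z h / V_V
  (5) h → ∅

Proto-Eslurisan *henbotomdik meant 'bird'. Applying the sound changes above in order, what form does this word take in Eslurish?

Eslurish: start from *henbotomdik.
  rule 1: no change — henbotomdik
  rule 2 (nasal place assimilation): henbotomdik → hembotomdik
  rule 3 (pre-nasal raising): hembotomdik → himbotumdik
  rule 4 (intervocalic lenition): himbotumdik → himbosumdik
  rule 5 (h-loss): himbosumdik → imbosumdik
  ⇒ Eslurish imbosumdik

imbosumdik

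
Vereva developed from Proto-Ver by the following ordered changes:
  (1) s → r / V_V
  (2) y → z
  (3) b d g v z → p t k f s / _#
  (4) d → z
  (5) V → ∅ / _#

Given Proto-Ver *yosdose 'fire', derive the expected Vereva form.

zoszor

Vereva: *yosdose
  yosdose → yosdore   [rhotacism]
  yosdore → zosdore   [unconditioned shift]
  zosdore (rule 3 does not apply)
  zosdore → zoszore   [unconditioned shift]
  zoszore → zoszor   [apocope]
  giving Vereva zoszor.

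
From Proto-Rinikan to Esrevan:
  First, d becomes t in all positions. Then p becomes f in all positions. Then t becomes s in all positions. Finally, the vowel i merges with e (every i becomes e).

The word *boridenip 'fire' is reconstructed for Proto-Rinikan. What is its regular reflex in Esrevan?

boresenef

Esrevan: *boridenip > boritenip > boritenif > borisenif > boresenef  (by unconditioned shift, unconditioned shift, unconditioned shift, vowel merger)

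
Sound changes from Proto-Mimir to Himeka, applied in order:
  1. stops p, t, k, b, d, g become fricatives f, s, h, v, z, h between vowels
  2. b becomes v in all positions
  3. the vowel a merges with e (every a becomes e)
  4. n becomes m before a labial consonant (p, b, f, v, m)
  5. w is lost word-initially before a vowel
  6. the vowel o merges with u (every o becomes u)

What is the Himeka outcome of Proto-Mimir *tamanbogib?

Himeka: *tamanbogib
  tamanbogib → tamanbohib   [intervocalic lenition]
  tamanbohib → tamanvohiv   [unconditioned shift]
  tamanvohiv → temenvohiv   [vowel merger]
  temenvohiv → tememvohiv   [nasal place assimilation]
  tememvohiv (rule 5 does not apply)
  tememvohiv → tememvuhiv   [vowel merger]
  giving Himeka tememvuhiv.

tememvuhiv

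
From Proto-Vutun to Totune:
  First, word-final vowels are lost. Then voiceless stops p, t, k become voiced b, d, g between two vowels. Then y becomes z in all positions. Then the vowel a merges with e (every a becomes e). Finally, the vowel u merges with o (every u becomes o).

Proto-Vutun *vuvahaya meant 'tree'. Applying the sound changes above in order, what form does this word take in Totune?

vovehez

Totune: *vuvahaya > vuvahay > vuvahaz > vuvehez > vovehez  (by apocope, unconditioned shift, vowel merger, vowel merger)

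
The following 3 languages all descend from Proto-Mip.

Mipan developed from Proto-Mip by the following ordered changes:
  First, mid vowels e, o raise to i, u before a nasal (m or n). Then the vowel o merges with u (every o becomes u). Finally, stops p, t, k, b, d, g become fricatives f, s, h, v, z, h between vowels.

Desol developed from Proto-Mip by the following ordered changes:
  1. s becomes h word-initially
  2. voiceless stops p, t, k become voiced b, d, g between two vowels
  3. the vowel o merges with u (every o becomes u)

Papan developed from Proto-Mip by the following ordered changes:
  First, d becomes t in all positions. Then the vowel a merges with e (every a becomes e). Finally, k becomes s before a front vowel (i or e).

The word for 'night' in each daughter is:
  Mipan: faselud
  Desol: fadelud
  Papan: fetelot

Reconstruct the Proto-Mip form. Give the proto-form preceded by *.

Position 3: Mipan has s, Desol has d, Papan has t. Taking the neighbouring segments as reconstructed: Mipan s could go back to *t or *s; Desol d could go back to *t or *d; Papan t could go back to *t or *d — the one source consistent with every daughter is *t.
Position 2: Mipan has a, Desol has a, Papan has e. Mipan preserves a here (none of its changes turn any other segment into a), so the proto-segment is *a.
Verify the candidate proto-form against each daughter:
Mipan: *fatelod
  fatelod (rule 1 does not apply)
  fatelod → fatelud   [vowel merger]
  fatelud → faselud   [intervocalic lenition]
  giving Mipan faselud.
Desol: *fatelod
  fatelod (rule 1 does not apply)
  fatelod → fadelod   [intervocalic voicing]
  fadelod → fadelud   [vowel merger]
  giving Desol fadelud.
Papan: start from *fatelod.
  rule 1 (unconditioned shift): fatelod → fatelot
  rule 2 (vowel merger): fatelot → fetelot
  rule 3: no change — fetelot
  ⇒ Papan fetelot
No other proto-form is consistent with every reflex, so the reconstruction is *fatelod.

*fatelod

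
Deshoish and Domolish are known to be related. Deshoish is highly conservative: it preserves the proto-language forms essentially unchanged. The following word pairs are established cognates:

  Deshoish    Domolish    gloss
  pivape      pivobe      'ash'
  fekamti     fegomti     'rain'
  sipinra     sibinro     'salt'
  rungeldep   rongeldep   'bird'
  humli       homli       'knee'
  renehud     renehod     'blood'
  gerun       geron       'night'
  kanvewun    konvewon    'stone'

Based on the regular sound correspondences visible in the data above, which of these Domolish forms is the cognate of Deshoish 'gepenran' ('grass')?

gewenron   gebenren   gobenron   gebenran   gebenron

pivape ~ pivobe — Deshoish p corresponds to Domolish b between vowels (before a front vowel).
kanvewun ~ konvewon — Deshoish a corresponds to Domolish o after a consonant, before a nasal.
Applying these to Deshoish 'gepenran':
  gepenran → gebenran   (p→b between vowels (before a front vowel))
  gebenran → gebenron   (a→o after a consonant, before a nasal)
So the Domolish cognate is 'gebenron'.

gebenron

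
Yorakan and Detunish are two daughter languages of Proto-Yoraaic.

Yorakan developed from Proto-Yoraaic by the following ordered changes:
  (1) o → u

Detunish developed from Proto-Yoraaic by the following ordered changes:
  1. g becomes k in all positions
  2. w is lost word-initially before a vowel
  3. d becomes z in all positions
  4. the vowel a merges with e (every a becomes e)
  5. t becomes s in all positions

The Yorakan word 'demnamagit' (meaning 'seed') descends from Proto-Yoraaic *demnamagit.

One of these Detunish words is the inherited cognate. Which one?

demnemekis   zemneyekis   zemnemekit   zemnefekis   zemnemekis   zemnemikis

zemnemekis

Detunish: *demnamagit > demnamakit > zemnamakit > zemnemekit > zemnemekis  (by unconditioned shift, unconditioned shift, vowel merger, unconditioned shift)
Among the options, 'zemnemekis' alone shows every Detunish change applied in order.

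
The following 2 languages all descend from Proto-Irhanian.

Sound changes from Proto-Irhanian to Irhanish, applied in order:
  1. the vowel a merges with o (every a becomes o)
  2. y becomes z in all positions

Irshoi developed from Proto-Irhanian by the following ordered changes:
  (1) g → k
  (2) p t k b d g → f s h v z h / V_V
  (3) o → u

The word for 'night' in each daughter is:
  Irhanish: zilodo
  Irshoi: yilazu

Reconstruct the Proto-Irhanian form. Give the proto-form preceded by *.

Position 1: Irhanish has z, Irshoi has y. Irshoi preserves y here (none of its changes turn any other segment into y), so the proto-segment is *y.
Position 4: Irhanish has o, Irshoi has a. Irshoi preserves a here (none of its changes turn any other segment into a), so the proto-segment is *a.
This points to *yilado. Verify forward in each daughter:
Irhanish: start from *yilado.
  rule 1 (vowel merger): yilado → yilodo
  rule 2 (unconditioned shift): yilodo → zilodo
  ⇒ Irhanish zilodo
Irshoi: start from *yilado.
  rule 1: no change — yilado
  rule 2 (intervocalic lenition): yilado → yilazo
  rule 3 (vowel merger): yilazo → yilazu
  ⇒ Irshoi yilazu
Only *yilado yields all of Irhanish zilodo, Irshoi yilazu.

*yilado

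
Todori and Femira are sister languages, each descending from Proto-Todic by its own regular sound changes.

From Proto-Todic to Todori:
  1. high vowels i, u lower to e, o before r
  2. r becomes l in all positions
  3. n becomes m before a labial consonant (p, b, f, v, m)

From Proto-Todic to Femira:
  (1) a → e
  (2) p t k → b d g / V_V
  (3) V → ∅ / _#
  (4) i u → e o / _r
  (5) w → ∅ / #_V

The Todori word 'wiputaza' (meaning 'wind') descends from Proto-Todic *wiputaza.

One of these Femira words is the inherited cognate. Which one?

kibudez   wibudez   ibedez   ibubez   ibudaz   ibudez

ibudez

Femira: start from *wiputaza.
  rule 1 (vowel merger): wiputaza → wiputeze
  rule 2 (intervocalic voicing): wiputeze → wibudeze
  rule 3 (apocope): wibudeze → wibudez
  rule 4: no change — wibudez
  rule 5 (glide loss): wibudez → ibudez
  ⇒ Femira ibudez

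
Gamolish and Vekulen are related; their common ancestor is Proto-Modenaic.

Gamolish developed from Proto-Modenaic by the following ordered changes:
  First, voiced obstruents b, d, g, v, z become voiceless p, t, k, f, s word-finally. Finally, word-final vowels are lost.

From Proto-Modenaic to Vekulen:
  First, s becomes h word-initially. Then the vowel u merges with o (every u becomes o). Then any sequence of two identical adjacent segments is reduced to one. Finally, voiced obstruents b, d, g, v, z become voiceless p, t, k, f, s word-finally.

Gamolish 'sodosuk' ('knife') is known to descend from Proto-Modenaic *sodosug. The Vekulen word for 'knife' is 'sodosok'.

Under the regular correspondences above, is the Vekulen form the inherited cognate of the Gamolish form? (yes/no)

Derive the expected Vekulen reflex of *sodosug:
Vekulen: *sodosug > hodosug > hodosog > hodosok  (by debuccalisation, vowel merger, final devoicing)
The regular Vekulen reflex would be 'hodosok', but the attested form is 'sodosok'. The correspondence is irregular, so they are not cognates (the Vekulen form has a different source).

no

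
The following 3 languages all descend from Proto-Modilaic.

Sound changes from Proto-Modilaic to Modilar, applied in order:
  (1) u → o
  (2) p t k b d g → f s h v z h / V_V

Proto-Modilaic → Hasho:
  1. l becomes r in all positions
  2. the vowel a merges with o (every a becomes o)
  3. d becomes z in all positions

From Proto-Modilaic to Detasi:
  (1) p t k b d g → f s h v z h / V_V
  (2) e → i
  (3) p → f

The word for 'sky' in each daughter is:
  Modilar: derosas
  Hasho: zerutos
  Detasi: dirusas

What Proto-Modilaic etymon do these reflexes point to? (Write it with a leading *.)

Position 2: Modilar has e, Hasho has e, Detasi has i. Modilar preserves e here (none of its changes turn any other segment into e), so the proto-segment is *e.
Position 5: Modilar has s, Hasho has t, Detasi has s. Hasho preserves t here (none of its changes turn any other segment into t), so the proto-segment is *t.
Verify the candidate proto-form against each daughter:
Modilar: *derutas > derotas > derosas  (by vowel merger, intervocalic lenition)
Hasho: *derutas > derutos > zerutos  (by vowel merger, unconditioned shift)
Detasi: start from *derutas.
  rule 1 (intervocalic lenition): derutas → derusas
  rule 2 (vowel merger): derusas → dirusas
  rule 3: no change — dirusas
  ⇒ Detasi dirusas
No other proto-form is consistent with every reflex, so the reconstruction is *derutas.

*derutas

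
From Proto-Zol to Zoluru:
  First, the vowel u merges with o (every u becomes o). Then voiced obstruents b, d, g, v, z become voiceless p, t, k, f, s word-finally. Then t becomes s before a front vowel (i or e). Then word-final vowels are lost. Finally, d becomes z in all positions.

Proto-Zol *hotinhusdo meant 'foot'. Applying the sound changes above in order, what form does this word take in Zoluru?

Zoluru: *hotinhusdo
  hotinhusdo → hotinhosdo   [vowel merger]
  hotinhosdo (rule 2 does not apply)
  hotinhosdo → hosinhosdo   [palatalisation]
  hosinhosdo → hosinhosd   [apocope]
  hosinhosd → hosinhosz   [unconditioned shift]
  giving Zoluru hosinhosz.

hosinhosz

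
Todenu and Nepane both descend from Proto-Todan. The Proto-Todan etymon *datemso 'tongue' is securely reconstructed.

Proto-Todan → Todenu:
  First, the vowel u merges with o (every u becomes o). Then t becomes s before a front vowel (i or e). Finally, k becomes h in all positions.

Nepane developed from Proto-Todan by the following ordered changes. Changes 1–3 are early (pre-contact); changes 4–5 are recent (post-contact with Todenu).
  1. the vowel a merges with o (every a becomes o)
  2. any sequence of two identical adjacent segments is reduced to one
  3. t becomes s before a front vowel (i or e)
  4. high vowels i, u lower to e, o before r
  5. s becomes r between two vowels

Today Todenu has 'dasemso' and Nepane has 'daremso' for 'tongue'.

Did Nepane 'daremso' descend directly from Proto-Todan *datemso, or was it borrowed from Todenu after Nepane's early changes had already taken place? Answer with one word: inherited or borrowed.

borrowed

If inherited, *datemso would pass through all of Nepane's changes:
Nepane: start from *datemso.
  rule 1 (vowel merger): datemso → dotemso
  rule 2: no change — dotemso
  rule 3 (palatalisation): dotemso → dosemso
  rule 4: no change — dosemso
  rule 5 (rhotacism): dosemso → doremso
  ⇒ Nepane doremso
If borrowed from Todenu 'dasemso' after the early changes, it would undergo only the recent ones:
  rule 4 (pre-rhotic lowering): no change (dasemso)
  rule 5 (rhotacism): dasemso → daremso
  ⇒ as a loan: daremso
Nepane 'daremso' matches the loan outcome 'daremso', not the inherited 'doremso' — it skipped the early Nepane changes, so it was borrowed from Todenu.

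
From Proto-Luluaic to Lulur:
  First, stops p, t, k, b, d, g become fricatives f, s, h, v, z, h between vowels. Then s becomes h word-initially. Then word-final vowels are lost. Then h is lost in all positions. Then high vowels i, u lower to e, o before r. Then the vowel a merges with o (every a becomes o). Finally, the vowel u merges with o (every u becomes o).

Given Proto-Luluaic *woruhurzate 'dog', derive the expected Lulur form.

woroorzos

Lulur: *woruhurzate > woruhurzase > woruhurzas > woruurzas > woruorzas > woruorzos > woroorzos  (by intervocalic lenition, apocope, h-loss, pre-rhotic lowering, vowel merger, vowel merger)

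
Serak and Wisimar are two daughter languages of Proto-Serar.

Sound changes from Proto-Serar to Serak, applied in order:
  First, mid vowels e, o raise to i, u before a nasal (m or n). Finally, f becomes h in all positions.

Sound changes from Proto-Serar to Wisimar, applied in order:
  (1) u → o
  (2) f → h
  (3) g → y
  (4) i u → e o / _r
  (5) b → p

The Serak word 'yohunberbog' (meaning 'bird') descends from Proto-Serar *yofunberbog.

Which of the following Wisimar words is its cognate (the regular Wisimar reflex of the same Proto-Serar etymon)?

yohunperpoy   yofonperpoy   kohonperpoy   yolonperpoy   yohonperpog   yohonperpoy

Wisimar: *yofunberbog
  yofunberbog → yofonberbog   [vowel merger]
  yofonberbog → yohonberbog   [unconditioned shift]
  yohonberbog → yohonberboy   [unconditioned shift]
  yohonberboy (rule 4 does not apply)
  yohonberboy → yohonperpoy   [unconditioned shift]
  giving Wisimar yohonperpoy.
Among the options, 'yohonperpoy' alone shows every Wisimar change applied in order.

yohonperpoy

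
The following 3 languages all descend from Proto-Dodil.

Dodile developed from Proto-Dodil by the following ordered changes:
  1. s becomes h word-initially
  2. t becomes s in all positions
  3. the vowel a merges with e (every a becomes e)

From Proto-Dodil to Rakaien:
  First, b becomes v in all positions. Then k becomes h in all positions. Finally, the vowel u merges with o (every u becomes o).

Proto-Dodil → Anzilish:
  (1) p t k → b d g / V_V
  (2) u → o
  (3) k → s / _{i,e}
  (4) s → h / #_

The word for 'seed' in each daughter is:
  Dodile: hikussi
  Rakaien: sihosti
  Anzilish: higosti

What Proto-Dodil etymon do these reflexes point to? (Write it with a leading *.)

Position 3: Dodile has k, Rakaien has h, Anzilish has g. Dodile preserves k here (none of its changes turn any other segment into k), so the proto-segment is *k.
Position 4: Dodile has u, Rakaien has o, Anzilish has o. Dodile preserves u here (none of its changes turn any other segment into u), so the proto-segment is *u.
Position 1: Dodile has h, Rakaien has s, Anzilish has h. Rakaien preserves s here (none of its changes turn any other segment into s), so the proto-segment is *s.
Verify the candidate proto-form against each daughter:
Dodile: *sikusti > hikusti > hikussi  (by debuccalisation, unconditioned shift)
Rakaien: start from *sikusti.
  rule 1: no change — sikusti
  rule 2 (unconditioned shift): sikusti → sihusti
  rule 3 (vowel merger): sihusti → sihosti
  ⇒ Rakaien sihosti
Anzilish: *sikusti > sigusti > sigosti > higosti  (by intervocalic voicing, vowel merger, debuccalisation)
Only *sikusti yields all of Dodile hikussi, Rakaien sihosti, Anzilish higosti.

*sikusti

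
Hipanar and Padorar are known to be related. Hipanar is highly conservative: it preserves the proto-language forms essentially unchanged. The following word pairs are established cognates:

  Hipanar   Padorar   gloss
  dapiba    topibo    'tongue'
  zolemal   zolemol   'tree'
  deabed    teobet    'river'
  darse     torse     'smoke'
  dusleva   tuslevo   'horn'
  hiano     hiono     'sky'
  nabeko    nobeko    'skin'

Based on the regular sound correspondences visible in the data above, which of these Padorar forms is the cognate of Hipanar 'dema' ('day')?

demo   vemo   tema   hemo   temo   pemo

deabed ~ teobet — Hipanar d corresponds to Padorar t word-initially before a front vowel.
dapiba ~ topibo, dusleva ~ tuslevo — Hipanar a corresponds to Padorar o word-finally.
Applying these to Hipanar 'dema':
  dema → tema   (d→t word-initially before a front vowel)
  tema → temo   (a→o word-finally)
So the Padorar cognate is 'temo'.

temo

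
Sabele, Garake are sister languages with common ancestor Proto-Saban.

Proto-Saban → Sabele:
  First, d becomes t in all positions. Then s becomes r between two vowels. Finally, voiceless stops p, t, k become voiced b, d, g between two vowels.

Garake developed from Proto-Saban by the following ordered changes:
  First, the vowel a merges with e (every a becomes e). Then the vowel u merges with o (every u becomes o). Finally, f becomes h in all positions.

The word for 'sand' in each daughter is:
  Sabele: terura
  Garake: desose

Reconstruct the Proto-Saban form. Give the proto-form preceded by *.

Position 6: Sabele has a, Garake has e. Sabele preserves a here (none of its changes turn any other segment into a), so the proto-segment is *a.
Position 3: Sabele has r, Garake has s. Garake preserves s here (none of its changes turn any other segment into s), so the proto-segment is *s.
Position 5: Sabele has r, Garake has s. Garake preserves s here (none of its changes turn any other segment into s), so the proto-segment is *s.
This points to *desusa. Verify forward in each daughter:
Sabele: *desusa > tesusa > terura  (by unconditioned shift, rhotacism)
Garake: *desusa > desuse > desose  (by vowel merger, vowel merger)
Only *desusa yields all of Sabele terura, Garake desose.

*desusa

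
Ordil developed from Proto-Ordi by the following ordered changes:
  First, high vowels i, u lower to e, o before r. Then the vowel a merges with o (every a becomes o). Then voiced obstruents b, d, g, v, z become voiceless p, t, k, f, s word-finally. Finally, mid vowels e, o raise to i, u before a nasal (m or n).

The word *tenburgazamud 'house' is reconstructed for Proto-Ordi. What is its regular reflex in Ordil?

Ordil: *tenburgazamud > tenborgazamud > tenborgozomud > tenborgozomut > tinborgozumut  (by pre-rhotic lowering, vowel merger, final devoicing, pre-nasal raising)

tinborgozumut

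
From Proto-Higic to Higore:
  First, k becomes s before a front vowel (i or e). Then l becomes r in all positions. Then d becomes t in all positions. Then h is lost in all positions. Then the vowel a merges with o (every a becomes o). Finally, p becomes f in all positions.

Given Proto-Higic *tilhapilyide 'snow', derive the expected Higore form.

tirofiryite

Higore: *tilhapilyide
  tilhapilyide (rule 1 does not apply)
  tilhapilyide → tirhapiryide   [unconditioned shift]
  tirhapiryide → tirhapiryite   [unconditioned shift]
  tirhapiryite → tirapiryite   [h-loss]
  tirapiryite → tiropiryite   [vowel merger]
  tiropiryite → tirofiryite   [unconditioned shift]
  giving Higore tirofiryite.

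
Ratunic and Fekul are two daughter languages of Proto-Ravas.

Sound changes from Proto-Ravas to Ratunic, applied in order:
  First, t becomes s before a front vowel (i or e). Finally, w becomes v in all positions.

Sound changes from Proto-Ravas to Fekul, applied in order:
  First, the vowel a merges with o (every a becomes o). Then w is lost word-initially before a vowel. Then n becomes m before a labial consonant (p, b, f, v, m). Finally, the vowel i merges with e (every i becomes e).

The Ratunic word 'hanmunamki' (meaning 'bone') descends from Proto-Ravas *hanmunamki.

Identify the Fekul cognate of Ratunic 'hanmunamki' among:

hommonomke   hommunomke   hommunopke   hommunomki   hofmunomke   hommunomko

hommunomke

Fekul: *hanmunamki > honmunomki > hommunomki > hommunomke  (by vowel merger, nasal place assimilation, vowel merger)
Only 'hommunomke' matches the regular Fekul development of *hanmunamki.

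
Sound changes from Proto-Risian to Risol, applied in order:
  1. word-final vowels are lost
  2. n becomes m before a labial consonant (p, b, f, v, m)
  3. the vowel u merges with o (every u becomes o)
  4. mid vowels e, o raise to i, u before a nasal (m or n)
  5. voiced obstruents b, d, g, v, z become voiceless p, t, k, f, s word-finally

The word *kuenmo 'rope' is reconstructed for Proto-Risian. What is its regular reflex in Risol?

koimm

Risol: start from *kuenmo.
  rule 1 (apocope): kuenmo → kuenm
  rule 2 (nasal place assimilation): kuenm → kuemm
  rule 3 (vowel merger): kuemm → koemm
  rule 4 (pre-nasal raising): koemm → koimm
  rule 5: no change — koimm
  ⇒ Risol koimm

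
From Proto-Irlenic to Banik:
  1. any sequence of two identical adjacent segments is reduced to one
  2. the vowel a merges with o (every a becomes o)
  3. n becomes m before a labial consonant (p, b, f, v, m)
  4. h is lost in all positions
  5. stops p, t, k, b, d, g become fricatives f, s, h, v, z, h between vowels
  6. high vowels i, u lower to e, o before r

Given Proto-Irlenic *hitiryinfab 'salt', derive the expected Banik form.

iseryimfob

Banik: start from *hitiryinfab.
  rule 1: no change — hitiryinfab
  rule 2 (vowel merger): hitiryinfab → hitiryinfob
  rule 3 (nasal place assimilation): hitiryinfob → hitiryimfob
  rule 4 (h-loss): hitiryimfob → itiryimfob
  rule 5 (intervocalic lenition): itiryimfob → isiryimfob
  rule 6 (pre-rhotic lowering): isiryimfob → iseryimfob
  ⇒ Banik iseryimfob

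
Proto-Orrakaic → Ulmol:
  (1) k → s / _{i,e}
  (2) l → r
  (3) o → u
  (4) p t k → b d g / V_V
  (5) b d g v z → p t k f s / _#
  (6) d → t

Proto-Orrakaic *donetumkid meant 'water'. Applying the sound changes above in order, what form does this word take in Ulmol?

tunetumsit

Ulmol: start from *donetumkid.
  rule 1 (palatalisation): donetumkid → donetumsid
  rule 2: no change — donetumsid
  rule 3 (vowel merger): donetumsid → dunetumsid
  rule 4 (intervocalic voicing): dunetumsid → dunedumsid
  rule 5 (final devoicing): dunedumsid → dunedumsit
  rule 6 (unconditioned shift): dunedumsit → tunetumsit
  ⇒ Ulmol tunetumsit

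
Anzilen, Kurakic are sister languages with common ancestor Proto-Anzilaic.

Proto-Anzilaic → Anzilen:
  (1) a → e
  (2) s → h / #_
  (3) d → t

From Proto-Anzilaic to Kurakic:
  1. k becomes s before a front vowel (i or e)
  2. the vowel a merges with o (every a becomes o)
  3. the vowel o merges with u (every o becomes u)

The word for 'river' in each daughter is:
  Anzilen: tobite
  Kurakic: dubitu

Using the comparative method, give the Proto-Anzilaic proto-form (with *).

*dobita

Position 1: Anzilen has t, Kurakic has d. Kurakic preserves d here (none of its changes turn any other segment into d), so the proto-segment is *d.
Position 2: Anzilen has o, Kurakic has u. Anzilen preserves o here (none of its changes turn any other segment into o), so the proto-segment is *o.
Verify the candidate proto-form against each daughter:
Anzilen: *dobita
  dobita → dobite   [vowel merger]
  dobite (rule 2 does not apply)
  dobite → tobite   [unconditioned shift]
  giving Anzilen tobite.
Kurakic: start from *dobita.
  rule 1: no change — dobita
  rule 2 (vowel merger): dobita → dobito
  rule 3 (vowel merger): dobito → dubitu
  ⇒ Kurakic dubitu
No other proto-form is consistent with every reflex, so the reconstruction is *dobita.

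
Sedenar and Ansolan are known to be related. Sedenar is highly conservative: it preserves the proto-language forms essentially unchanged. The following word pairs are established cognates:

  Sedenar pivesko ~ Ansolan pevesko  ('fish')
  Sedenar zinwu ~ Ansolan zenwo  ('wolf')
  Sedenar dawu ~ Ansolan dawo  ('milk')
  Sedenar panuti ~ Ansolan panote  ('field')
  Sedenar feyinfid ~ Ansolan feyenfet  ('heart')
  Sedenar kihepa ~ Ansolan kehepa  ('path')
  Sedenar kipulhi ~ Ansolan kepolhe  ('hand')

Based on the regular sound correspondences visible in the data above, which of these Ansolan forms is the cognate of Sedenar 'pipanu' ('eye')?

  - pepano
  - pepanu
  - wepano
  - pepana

pepano

kipulhi ~ kepolhe — Sedenar i corresponds to Ansolan e after a consonant, before a labial obstruent.
zinwu ~ zenwo, dawu ~ dawo — Sedenar u corresponds to Ansolan o word-finally.
Applying these to Sedenar 'pipanu':
  pipanu → pepanu   (i→e after a consonant, before a labial obstruent)
  pepanu → pepano   (u→o word-finally)
So the Ansolan cognate is 'pepano'.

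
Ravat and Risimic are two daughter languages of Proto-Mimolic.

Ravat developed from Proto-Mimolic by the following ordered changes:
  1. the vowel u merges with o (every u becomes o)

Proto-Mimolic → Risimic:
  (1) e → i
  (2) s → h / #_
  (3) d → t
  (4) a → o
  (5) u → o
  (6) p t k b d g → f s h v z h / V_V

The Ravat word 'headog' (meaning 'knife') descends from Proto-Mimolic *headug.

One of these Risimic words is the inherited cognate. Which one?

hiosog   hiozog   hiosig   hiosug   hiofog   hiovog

hiosog

Risimic: *headug
  headug → hiadug   [vowel merger]
  hiadug (rule 2 does not apply)
  hiadug → hiatug   [unconditioned shift]
  hiatug → hiotug   [vowel merger]
  hiotug → hiotog   [vowel merger]
  hiotog → hiosog   [intervocalic lenition]
  giving Risimic hiosog.
Among the options, 'hiosog' alone shows every Risimic change applied in order.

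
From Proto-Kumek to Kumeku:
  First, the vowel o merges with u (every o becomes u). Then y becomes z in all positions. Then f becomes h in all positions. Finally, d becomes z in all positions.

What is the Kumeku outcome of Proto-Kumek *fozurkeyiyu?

Kumeku: *fozurkeyiyu > fuzurkeyiyu > fuzurkezizu > huzurkezizu  (by vowel merger, unconditioned shift, unconditioned shift)

huzurkezizu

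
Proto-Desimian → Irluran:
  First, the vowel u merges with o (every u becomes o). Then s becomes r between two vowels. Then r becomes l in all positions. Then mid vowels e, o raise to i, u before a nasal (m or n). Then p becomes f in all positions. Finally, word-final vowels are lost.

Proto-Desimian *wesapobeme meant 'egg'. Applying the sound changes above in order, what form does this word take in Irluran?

welafobim

Irluran: *wesapobeme > werapobeme > welapobeme > welapobime > welafobime > welafobim  (by rhotacism, unconditioned shift, pre-nasal raising, unconditioned shift, apocope)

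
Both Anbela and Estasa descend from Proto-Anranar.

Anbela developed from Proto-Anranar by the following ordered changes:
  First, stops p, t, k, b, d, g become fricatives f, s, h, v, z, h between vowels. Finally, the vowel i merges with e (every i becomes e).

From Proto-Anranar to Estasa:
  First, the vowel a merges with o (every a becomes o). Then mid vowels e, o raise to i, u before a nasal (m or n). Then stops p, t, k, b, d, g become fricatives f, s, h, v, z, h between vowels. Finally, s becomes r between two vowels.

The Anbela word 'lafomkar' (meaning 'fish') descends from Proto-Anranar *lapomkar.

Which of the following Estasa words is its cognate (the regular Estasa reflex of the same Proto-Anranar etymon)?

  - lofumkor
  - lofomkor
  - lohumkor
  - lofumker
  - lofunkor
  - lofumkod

lofumkor

Estasa: start from *lapomkar.
  rule 1 (vowel merger): lapomkar → lopomkor
  rule 2 (pre-nasal raising): lopomkor → lopumkor
  rule 3 (intervocalic lenition): lopumkor → lofumkor
  rule 4: no change — lofumkor
  ⇒ Estasa lofumkor
The other candidates each miss or misapply at least one Estasa change.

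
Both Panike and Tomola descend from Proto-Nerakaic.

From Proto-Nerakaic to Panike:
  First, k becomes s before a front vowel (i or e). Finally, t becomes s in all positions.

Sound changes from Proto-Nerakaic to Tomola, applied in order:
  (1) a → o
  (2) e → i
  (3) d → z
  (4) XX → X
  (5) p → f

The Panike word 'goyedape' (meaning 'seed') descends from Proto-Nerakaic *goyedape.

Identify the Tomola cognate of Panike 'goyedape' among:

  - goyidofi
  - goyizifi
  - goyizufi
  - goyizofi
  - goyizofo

goyizofi

Tomola: start from *goyedape.
  rule 1 (vowel merger): goyedape → goyedope
  rule 2 (vowel merger): goyedope → goyidopi
  rule 3 (unconditioned shift): goyidopi → goyizopi
  rule 4: no change — goyizopi
  rule 5 (unconditioned shift): goyizopi → goyizofi
  ⇒ Tomola goyizofi
Only 'goyizofi' matches the regular Tomola development of *goyedape.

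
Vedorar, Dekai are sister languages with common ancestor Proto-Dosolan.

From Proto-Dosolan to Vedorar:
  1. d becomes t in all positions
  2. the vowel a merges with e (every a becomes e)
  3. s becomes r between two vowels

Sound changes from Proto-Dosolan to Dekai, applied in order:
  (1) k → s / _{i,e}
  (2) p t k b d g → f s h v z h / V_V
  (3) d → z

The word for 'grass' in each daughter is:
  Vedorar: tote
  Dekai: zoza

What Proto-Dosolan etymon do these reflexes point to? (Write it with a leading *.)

*doda

Position 3: Vedorar has t, Dekai has z. Taking the neighbouring segments as reconstructed: Vedorar t could go back to *t or *d; Dekai z could go back to *d or *z — the one source consistent with every daughter is *d.
Position 1: Vedorar has t, Dekai has z. Taking the neighbouring segments as reconstructed: Vedorar t could go back to *t or *d; Dekai z could go back to *d or *z — the one source consistent with every daughter is *d.
Verify the candidate proto-form against each daughter:
Vedorar: start from *doda.
  rule 1 (unconditioned shift): doda → tota
  rule 2 (vowel merger): tota → tote
  rule 3: no change — tote
  ⇒ Vedorar tote
Dekai: start from *doda.
  rule 1: no change — doda
  rule 2 (intervocalic lenition): doda → doza
  rule 3 (unconditioned shift): doza → zoza
  ⇒ Dekai zoza
No other proto-form is consistent with every reflex, so the reconstruction is *doda.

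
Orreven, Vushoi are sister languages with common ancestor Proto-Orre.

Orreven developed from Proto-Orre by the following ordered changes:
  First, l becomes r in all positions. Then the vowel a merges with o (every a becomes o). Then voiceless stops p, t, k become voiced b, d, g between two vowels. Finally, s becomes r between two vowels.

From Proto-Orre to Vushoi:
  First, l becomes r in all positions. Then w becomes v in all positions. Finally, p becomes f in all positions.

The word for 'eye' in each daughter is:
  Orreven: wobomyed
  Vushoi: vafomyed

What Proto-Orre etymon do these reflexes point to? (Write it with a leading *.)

Position 1: Orreven has w, Vushoi has v. Orreven preserves w here (none of its changes turn any other segment into w), so the proto-segment is *w.
Position 2: Orreven has o, Vushoi has a. Vushoi preserves a here (none of its changes turn any other segment into a), so the proto-segment is *a.
Position 3: Orreven has b, Vushoi has f. Taking the neighbouring segments as reconstructed: Orreven b could go back to *p or *b; Vushoi f could go back to *p or *f — the one source consistent with every daughter is *p.
Continuing position by position gives *wapomyed; check it forward:
Orreven: start from *wapomyed.
  rule 1: no change — wapomyed
  rule 2 (vowel merger): wapomyed → wopomyed
  rule 3 (intervocalic voicing): wopomyed → wobomyed
  rule 4: no change — wobomyed
  ⇒ Orreven wobomyed
Vushoi: start from *wapomyed.
  rule 1: no change — wapomyed
  rule 2 (unconditioned shift): wapomyed → vapomyed
  rule 3 (unconditioned shift): vapomyed → vafomyed
  ⇒ Vushoi vafomyed
Only *wapomyed yields all of Orreven wobomyed, Vushoi vafomyed.

*wapomyed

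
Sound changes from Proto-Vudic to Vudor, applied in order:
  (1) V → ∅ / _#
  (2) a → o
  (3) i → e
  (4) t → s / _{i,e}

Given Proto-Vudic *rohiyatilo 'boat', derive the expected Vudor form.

Vudor: *rohiyatilo
  rohiyatilo → rohiyatil   [apocope]
  rohiyatil → rohiyotil   [vowel merger]
  rohiyotil → roheyotel   [vowel merger]
  roheyotel → roheyosel   [palatalisation]
  giving Vudor roheyosel.

roheyosel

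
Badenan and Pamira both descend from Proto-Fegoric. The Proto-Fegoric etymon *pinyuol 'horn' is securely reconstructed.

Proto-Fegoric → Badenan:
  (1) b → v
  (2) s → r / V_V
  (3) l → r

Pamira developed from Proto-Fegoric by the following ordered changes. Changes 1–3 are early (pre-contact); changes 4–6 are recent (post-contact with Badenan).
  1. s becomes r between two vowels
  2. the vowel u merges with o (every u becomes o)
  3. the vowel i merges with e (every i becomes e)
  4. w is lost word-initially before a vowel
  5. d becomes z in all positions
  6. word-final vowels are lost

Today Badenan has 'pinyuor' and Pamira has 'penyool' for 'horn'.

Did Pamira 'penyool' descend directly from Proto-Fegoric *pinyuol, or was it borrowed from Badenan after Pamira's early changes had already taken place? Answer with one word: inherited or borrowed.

If inherited, *pinyuol would pass through all of Pamira's changes:
Pamira: *pinyuol
  pinyuol (rule 1 does not apply)
  pinyuol → pinyool   [vowel merger]
  pinyool → penyool   [vowel merger]
  penyool (rule 4 does not apply)
  penyool (rule 5 does not apply)
  penyool (rule 6 does not apply)
  giving Pamira penyool.
If borrowed from Badenan 'pinyuor' after the early changes, it would undergo only the recent ones:
  rule 4 (glide loss): no change (pinyuor)
  rule 5 (unconditioned shift): no change (pinyuor)
  rule 6 (apocope): no change (pinyuor)
  ⇒ as a loan: pinyuor
Pamira 'penyool' matches the inherited outcome exactly, so it is an inherited cognate, not a loan.

inherited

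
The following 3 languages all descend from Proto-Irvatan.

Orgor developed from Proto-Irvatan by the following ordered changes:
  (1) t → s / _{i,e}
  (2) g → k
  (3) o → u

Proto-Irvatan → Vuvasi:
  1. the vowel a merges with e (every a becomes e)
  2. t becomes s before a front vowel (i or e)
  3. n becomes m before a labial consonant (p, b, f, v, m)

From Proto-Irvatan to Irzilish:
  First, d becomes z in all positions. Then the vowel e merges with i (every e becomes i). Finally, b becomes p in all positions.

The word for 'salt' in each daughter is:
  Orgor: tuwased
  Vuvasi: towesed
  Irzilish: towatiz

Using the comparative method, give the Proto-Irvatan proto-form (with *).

Position 5: Orgor has s, Vuvasi has s, Irzilish has t. Irzilish preserves t here (none of its changes turn any other segment into t), so the proto-segment is *t.
Position 4: Orgor has a, Vuvasi has e, Irzilish has a. Orgor preserves a here (none of its changes turn any other segment into a), so the proto-segment is *a.
Position 6: Orgor has e, Vuvasi has e, Irzilish has i. Orgor preserves e here (none of its changes turn any other segment into e), so the proto-segment is *e.
Verify the candidate proto-form against each daughter:
Orgor: start from *towated.
  rule 1 (palatalisation): towated → towased
  rule 2: no change — towased
  rule 3 (vowel merger): towased → tuwased
  ⇒ Orgor tuwased
Vuvasi: *towated
  towated → toweted   [vowel merger]
  toweted → towesed   [palatalisation]
  towesed (rule 3 does not apply)
  giving Vuvasi towesed.
Irzilish: start from *towated.
  rule 1 (unconditioned shift): towated → towatez
  rule 2 (vowel merger): towatez → towatiz
  rule 3: no change — towatiz
  ⇒ Irzilish towatiz
*towated is the unique common source.

*towated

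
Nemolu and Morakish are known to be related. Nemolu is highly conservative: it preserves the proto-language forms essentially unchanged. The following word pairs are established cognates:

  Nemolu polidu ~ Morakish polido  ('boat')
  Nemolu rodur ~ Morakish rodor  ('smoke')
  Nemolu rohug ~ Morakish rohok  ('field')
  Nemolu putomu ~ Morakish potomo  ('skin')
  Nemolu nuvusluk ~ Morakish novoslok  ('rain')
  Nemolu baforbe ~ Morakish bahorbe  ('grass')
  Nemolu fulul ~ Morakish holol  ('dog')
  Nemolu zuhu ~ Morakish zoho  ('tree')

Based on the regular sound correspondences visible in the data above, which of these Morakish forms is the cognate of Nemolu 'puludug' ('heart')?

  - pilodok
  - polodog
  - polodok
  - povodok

polodok

rohug ~ rohok, putomu ~ potomo — Nemolu u corresponds to Morakish o after a consonant, before a consonant other than r, m, n, p, b, f, v.
rohug ~ rohok — Nemolu g corresponds to Morakish k word-finally.
Applying these to Nemolu 'puludug':
  puludug → poludug   (u→o after a consonant, before a consonant other than r, m, n, p, b, f, v)
  poludug → polodug   (u→o after a consonant, before a consonant other than r, m, n, p, b, f, v)
  polodug → polodog   (u→o after a consonant, before a consonant other than r, m, n, p, b, f, v)
  polodog → polodok   (g→k word-finally)
So the Morakish cognate is 'polodok'.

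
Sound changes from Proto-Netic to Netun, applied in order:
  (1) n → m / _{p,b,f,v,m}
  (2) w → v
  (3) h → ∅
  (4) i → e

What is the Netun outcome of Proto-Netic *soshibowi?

Netun: start from *soshibowi.
  rule 1: no change — soshibowi
  rule 2 (unconditioned shift): soshibowi → soshibovi
  rule 3 (h-loss): soshibovi → sosibovi
  rule 4 (vowel merger): sosibovi → sosebove
  ⇒ Netun sosebove

sosebove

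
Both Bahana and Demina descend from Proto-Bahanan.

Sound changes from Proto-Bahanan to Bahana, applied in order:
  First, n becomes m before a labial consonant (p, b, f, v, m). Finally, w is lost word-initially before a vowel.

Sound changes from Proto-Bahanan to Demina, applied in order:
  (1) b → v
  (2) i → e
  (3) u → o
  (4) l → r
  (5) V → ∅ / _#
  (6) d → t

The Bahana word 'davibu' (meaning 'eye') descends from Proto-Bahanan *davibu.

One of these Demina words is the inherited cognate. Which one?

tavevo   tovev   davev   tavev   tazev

tavev

Demina: *davibu
  davibu → davivu   [unconditioned shift]
  davivu → davevu   [vowel merger]
  davevu → davevo   [vowel merger]
  davevo (rule 4 does not apply)
  davevo → davev   [apocope]
  davev → tavev   [unconditioned shift]
  giving Demina tavev.
Only 'tavev' matches the regular Demina development of *davibu.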